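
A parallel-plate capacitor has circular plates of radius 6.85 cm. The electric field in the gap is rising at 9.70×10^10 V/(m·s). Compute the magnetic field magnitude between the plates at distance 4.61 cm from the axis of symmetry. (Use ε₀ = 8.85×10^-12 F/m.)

2.49×10^-8 T

Through the whole plate area (πR² = 0.01474 m²), I_d = ε₀ πR² dE/dt = 0.01265 A.
For r < R the Ampère–Maxwell law gives B(2πr) = μ₀ I_d (r²/R²), so B = μ₀ I_d r/(2πR²) = (4π×10^-7)(0.01265)(0.0461)/(2π·0.0685²) = 2.49×10^-8 T.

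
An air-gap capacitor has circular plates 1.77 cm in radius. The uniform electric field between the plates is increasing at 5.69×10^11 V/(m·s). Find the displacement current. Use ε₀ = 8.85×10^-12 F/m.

With a uniform field, Φ_E = EA, so I_d = ε₀ A dE/dt = 4.96×10^-3 A.

4.96×10^-3 A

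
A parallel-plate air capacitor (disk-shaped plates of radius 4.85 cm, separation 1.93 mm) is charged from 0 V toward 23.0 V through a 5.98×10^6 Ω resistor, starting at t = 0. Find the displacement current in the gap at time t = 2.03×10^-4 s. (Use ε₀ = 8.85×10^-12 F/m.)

1.41×10^-6 A

With C = ε₀A/d = (8.85×10^-12)(7.390×10^-3)/(1.93×10^-3) = 3.389×10^-11 F, the time constant is τ = RC = 2.027×10^-4 s, so t/τ = 1.001 and e^(−t/τ) = 0.3675.
I_d = I_cond = (V₀/R) e^(−t/τ) = (3.846×10^-6)(0.3675) = 1.41×10^-6 A.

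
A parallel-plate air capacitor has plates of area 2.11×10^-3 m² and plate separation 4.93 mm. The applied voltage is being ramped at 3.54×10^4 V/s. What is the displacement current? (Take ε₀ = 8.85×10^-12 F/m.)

1.34×10^-7 A

E = V/d so dE/dt = (dV/dt)/d = 7.181×10^6 V/(m·s), and I_d = ε₀ A dE/dt = (8.85×10^-12)(2.11×10^-3)(7.181×10^6) = 1.34×10^-7 A.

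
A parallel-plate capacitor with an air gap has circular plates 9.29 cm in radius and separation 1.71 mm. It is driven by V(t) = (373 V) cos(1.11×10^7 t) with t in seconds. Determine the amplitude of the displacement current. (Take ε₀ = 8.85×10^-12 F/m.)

0.581 A

C = ε₀A/d = (8.85×10^-12)(0.02711)/(1.71×10^-3) = 1.403×10^-10 F; ω = 1.11×10^7 rad/s.
I_d = C dV/dt, so |I_d|_max = C V₀ ω = (1.403×10^-10)(373)(1.11×10^7) = 0.581 A.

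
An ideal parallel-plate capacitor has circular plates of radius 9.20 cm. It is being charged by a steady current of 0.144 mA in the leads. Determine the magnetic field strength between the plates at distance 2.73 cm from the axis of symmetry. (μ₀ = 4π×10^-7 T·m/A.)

9.29×10^-11 T

Between the plates the displacement current equals the wire current: I_d = 0.144 mA = 1.44×10^-4 A.
For r < R the Ampère–Maxwell law gives B(2πr) = μ₀ I_d (r²/R²), so B = μ₀ I_d r/(2πR²) = (4π×10^-7)(1.44×10^-4)(0.0273)/(2π·0.0920²) = 9.29×10^-11 T.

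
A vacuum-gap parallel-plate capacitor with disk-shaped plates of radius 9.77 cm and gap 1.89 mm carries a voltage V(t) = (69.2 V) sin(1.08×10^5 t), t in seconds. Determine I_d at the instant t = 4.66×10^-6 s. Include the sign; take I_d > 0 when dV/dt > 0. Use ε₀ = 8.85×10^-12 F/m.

dE/dt = (V₀ω/d)·cos(ωt) with ωt = 0.50328 rad: (69.2)(1.08×10^5)(0.8760)/(1.89×10^-3) = 3.464×10^9 V/(m·s).
I_d = ε₀ A dE/dt = (8.85×10^-12)(0.02999)(3.464×10^9) = 9.19×10^-4 A.

9.19×10^-4 A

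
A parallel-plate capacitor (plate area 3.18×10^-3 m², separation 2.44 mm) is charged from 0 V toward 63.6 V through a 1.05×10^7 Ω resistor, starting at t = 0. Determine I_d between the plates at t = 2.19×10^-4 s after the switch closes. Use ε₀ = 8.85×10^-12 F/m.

With C = ε₀A/d = (8.85×10^-12)(3.18×10^-3)/(2.44×10^-3) = 1.153×10^-11 F, the time constant is τ = RC = 1.211×10^-4 s, so t/τ = 1.808 and e^(−t/τ) = 0.1640.
I_d = I_cond = (V₀/R) e^(−t/τ) = (6.057×10^-6)(0.1640) = 9.93×10^-7 A.

9.93×10^-7 A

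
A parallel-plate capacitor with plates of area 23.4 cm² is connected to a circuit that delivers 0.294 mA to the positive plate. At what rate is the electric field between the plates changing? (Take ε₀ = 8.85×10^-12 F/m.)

Charge continuity gives I_d = I = 2.94×10^-4 A between the plates.
Since I_d = ε₀ A dE/dt, dE/dt = I_d/(ε₀A) = (2.94×10^-4)/((8.85×10^-12)(2.34×10^-3)) = 1.42×10^10 V/(m·s).

1.42×10^10 V/(m·s)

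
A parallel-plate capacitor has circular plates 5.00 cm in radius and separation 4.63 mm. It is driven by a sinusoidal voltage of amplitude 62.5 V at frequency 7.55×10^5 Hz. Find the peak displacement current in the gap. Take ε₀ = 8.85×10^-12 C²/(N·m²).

The displacement current equals the conduction current C dV/dt, which peaks at C V₀ ω.
With C = ε₀A/d = (8.85×10^-12)(7.854×10^-3)/(4.63×10^-3) = 1.501×10^-11 F and ω = 2πf = 4.744×10^6 rad/s, I_d,max = (1.501×10^-11)(62.5)(4.744×10^6) = 4.45×10^-3 A.

4.45×10^-3 A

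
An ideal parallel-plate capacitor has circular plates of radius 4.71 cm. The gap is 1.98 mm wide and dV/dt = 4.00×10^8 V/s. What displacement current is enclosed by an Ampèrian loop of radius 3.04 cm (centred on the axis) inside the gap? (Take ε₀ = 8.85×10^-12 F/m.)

dE/dt = (dV/dt)/d = 2.020×10^11 V/(m·s); I_d = ε₀(πR²)(dE/dt) = (8.85×10^-12)(6.969×10^-3)(2.020×10^11) = 0.01246 A.
Through an area πr² the displacement current is I_d·(πr²/πR²) = I_d (r/R)² = 5.19×10^-3 A.

5.19×10^-3 A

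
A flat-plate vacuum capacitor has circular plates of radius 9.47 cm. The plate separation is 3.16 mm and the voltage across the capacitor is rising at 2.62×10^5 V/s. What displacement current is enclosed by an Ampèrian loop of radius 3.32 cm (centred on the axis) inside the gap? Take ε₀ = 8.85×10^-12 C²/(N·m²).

I_d = C dV/dt with C = ε₀πR²/d = 7.889×10^-11 F, so I_d = (7.889×10^-11)(2.62×10^5) = 2.067×10^-5 A.
Since J_d is uniform, the enclosed fraction is (r/R)² = 0.1229, giving I_d,enc = 2.54×10^-6 A.

2.54×10^-6 A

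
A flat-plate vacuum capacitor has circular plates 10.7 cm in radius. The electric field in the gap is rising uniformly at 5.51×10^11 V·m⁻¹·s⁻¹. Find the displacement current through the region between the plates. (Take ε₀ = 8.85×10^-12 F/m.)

0.175 A

I_d = ε₀ A (dE/dt) = (8.85×10^-12)(0.03597 m²)(5.51×10^11) = 0.175 A.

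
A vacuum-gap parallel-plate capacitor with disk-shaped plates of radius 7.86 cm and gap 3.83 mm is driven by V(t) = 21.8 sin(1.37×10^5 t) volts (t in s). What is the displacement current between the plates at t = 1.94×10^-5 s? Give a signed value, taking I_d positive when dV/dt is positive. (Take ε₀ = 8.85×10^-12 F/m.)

-1.19×10^-4 A

dE/dt = (V₀ω/d)·cos(ωt) with ωt = 2.6578 rad: (21.8)(1.37×10^5)(-0.8852)/(3.83×10^-3) = -6.903×10^8 V/(m·s).
I_d = ε₀ A dE/dt = (8.85×10^-12)(0.01941)(-6.903×10^8) = -1.19×10^-4 A.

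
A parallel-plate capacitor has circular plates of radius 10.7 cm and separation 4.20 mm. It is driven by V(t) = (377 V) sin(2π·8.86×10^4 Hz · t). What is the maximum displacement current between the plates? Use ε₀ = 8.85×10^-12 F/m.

C = ε₀A/d = (8.85×10^-12)(0.03597)/(4.20×10^-3) = 7.579×10^-11 F; ω = 2πf = 5.567×10^5 rad/s.
I_d = C dV/dt, so |I_d|_max = C V₀ ω = (7.579×10^-11)(377)(5.567×10^5) = 0.0159 A.

0.0159 A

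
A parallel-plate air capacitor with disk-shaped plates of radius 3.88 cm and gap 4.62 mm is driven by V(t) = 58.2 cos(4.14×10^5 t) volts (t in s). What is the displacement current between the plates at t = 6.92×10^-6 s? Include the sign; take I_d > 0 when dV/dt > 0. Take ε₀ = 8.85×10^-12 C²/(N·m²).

dV/dt = (58.2)(4.14×10^5)·−sin(2.86488) = -6.583×10^6 V/s.
I_d = C dV/dt with C = ε₀A/d = (8.85×10^-12)(4.729×10^-3)/(4.62×10^-3) = 9.059×10^-12 F, so I_d = (9.059×10^-12)(-6.583×10^6) = -5.96×10^-5 A.

-5.96×10^-5 A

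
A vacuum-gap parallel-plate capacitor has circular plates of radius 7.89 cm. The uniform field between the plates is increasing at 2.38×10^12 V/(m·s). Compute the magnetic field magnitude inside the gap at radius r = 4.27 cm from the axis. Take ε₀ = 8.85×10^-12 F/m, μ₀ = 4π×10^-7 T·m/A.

5.65×10^-7 T

I_d = ε₀ dΦ_E/dt = ε₀ πR² (dE/dt) = (8.85×10^-12)(0.01956)(2.38×10^12) = 0.4120 A through the full plate area.
An Ampèrian loop of radius r encloses a fraction (r/R)² of I_d. Then B·2πr = μ₀ I_d (r/R)², giving B = μ₀ I_d r/(2πR²) = 5.65×10^-7 T.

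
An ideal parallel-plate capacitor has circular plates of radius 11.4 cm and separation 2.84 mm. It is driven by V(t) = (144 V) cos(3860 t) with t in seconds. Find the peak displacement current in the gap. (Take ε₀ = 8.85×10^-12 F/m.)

C = ε₀A/d = (8.85×10^-12)(0.04083)/(2.84×10^-3) = 1.272×10^-10 F; ω = 3860 rad/s.
I_d = C dV/dt, so |I_d|_max = C V₀ ω = (1.272×10^-10)(144)(3860) = 7.07×10^-5 A.

7.07×10^-5 A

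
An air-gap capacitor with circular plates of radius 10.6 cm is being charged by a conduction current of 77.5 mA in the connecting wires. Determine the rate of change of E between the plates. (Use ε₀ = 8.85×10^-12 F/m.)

2.48×10^11 V/(m·s)

By continuity, I_d in the gap equals the 77.5 mA flowing in the wire.
Inverting I_d = ε₀ A dE/dt gives dE/dt = 0.0775 / (8.85×10^-12 · 0.03530) = 2.48×10^11 V/(m·s).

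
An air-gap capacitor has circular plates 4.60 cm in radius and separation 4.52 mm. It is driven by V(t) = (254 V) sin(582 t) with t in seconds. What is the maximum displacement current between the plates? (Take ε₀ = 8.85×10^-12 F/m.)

1.92×10^-6 A

(dE/dt)_max = V₀ω/d = 3.271×10^7 V/(m·s); ω = 582 rad/s.
I_d,max = ε₀ A (dE/dt)_max = (8.85×10^-12)(6.648×10^-3)(3.271×10^7) = 1.92×10^-6 A.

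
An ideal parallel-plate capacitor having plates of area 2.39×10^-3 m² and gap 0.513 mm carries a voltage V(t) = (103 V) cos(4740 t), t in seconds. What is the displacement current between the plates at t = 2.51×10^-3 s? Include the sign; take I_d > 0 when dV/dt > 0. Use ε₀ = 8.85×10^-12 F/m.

1.25×10^-5 A

dV/dt = (103)(4740)·−sin(11.8974) = 3.028×10^5 V/s.
I_d = C dV/dt with C = ε₀A/d = (8.85×10^-12)(2.39×10^-3)/(5.13×10^-4) = 4.123×10^-11 F, so I_d = (4.123×10^-11)(3.028×10^5) = 1.25×10^-5 A.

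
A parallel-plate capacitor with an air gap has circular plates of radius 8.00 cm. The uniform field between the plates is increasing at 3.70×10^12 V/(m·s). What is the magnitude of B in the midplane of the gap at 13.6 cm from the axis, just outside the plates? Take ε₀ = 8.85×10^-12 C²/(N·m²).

9.68×10^-7 T

I_d = ε₀ dΦ_E/dt = ε₀ πR² (dE/dt) = (8.85×10^-12)(0.02011)(3.70×10^12) = 0.6585 A through the full plate area.
Outside the plates the loop encloses all of I_d, so B·2πr = μ₀ I_d and B = 9.68×10^-7 T.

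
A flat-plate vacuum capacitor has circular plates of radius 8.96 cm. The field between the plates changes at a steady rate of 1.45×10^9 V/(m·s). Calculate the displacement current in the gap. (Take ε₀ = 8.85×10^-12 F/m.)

With a uniform field, Φ_E = EA, so I_d = ε₀ A dE/dt = 3.24×10^-4 A.

3.24×10^-4 A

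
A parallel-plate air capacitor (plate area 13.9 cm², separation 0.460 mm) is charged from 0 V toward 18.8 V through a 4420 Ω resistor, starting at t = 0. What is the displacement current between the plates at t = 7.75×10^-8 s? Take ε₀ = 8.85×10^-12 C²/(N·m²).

2.21×10^-3 A

C = ε₀A/d = (8.85×10^-12)(1.39×10^-3)/(4.60×10^-4) = 2.674×10^-11 F, so τ = RC = 1.182×10^-7 s.
The conduction current is I(t) = (V₀/R) e^(−t/τ), and the displacement current between the plates equals it.
t/τ = 0.6557; I_d = (18.8/4420) · e^(−0.6557) = (4.253×10^-3)(0.5191) = 2.21×10^-3 A.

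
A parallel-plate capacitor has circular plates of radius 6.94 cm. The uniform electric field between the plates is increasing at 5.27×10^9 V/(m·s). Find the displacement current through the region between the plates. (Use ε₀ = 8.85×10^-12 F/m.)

I_d = ε₀ A (dE/dt) = (8.85×10^-12)(0.01513 m²)(5.27×10^9) = 7.06×10^-4 A.

7.06×10^-4 A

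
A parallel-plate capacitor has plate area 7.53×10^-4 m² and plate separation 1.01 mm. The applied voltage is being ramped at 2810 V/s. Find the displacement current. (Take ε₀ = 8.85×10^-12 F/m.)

The displacement current equals the charging current C dV/dt. With C = ε₀A/d = (8.85×10^-12)(7.53×10^-4)/(1.01×10^-3) = 6.598×10^-12 F, I_d = (6.598×10^-12)(2810) = 1.85×10^-8 A.

1.85×10^-8 A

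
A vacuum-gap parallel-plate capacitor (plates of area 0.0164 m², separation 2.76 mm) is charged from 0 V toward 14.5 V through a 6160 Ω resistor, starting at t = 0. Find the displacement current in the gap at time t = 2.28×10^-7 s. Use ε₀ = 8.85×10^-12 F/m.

1.16×10^-3 A

With C = ε₀A/d = (8.85×10^-12)(0.0164)/(2.76×10^-3) = 5.259×10^-11 F, the time constant is τ = RC = 3.240×10^-7 s, so t/τ = 0.7037 and e^(−t/τ) = 0.4948.
I_d = I_cond = (V₀/R) e^(−t/τ) = (2.354×10^-3)(0.4948) = 1.16×10^-3 A.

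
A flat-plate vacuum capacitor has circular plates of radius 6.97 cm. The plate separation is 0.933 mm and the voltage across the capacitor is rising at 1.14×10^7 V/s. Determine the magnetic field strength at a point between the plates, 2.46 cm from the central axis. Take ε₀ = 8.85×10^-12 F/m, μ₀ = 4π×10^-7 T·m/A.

1.67×10^-9 T

With E = V/d, dE/dt = 1.222×10^10 V/(m·s) and πR² = 0.01526 m², giving I_d = ε₀ πR² dE/dt = 1.650×10^-3 A.
For r < R the Ampère–Maxwell law gives B(2πr) = μ₀ I_d (r²/R²), so B = μ₀ I_d r/(2πR²) = (4π×10^-7)(1.650×10^-3)(0.0246)/(2π·0.0697²) = 1.67×10^-9 T.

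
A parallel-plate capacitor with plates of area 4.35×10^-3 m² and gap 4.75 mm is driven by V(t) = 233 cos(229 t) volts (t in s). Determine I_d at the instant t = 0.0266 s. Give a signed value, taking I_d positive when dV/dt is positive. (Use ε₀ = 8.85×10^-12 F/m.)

dV/dt = (233)(229)·−sin(6.0914) = 1.017×10^4 V/s.
I_d = C dV/dt with C = ε₀A/d = (8.85×10^-12)(4.35×10^-3)/(4.75×10^-3) = 8.105×10^-12 F, so I_d = (8.105×10^-12)(1.017×10^4) = 8.24×10^-8 A.

8.24×10^-8 A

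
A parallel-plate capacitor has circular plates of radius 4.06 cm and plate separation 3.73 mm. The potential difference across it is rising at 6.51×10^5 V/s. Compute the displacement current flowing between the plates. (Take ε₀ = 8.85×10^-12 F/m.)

8.00×10^-6 A

The displacement current equals the charging current C dV/dt. With C = ε₀A/d = (8.85×10^-12)(5.178×10^-3)/(3.73×10^-3) = 1.229×10^-11 F, I_d = (1.229×10^-11)(6.51×10^5) = 8.00×10^-6 A.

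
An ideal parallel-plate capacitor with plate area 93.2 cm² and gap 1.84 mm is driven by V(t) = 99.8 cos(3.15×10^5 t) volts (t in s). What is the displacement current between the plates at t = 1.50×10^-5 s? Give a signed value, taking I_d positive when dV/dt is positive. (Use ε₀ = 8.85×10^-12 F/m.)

1.41×10^-3 A

dV/dt = (99.8)(3.15×10^5)·−sin(4.725) = 3.143×10^7 V/s.
I_d = C dV/dt with C = ε₀A/d = (8.85×10^-12)(9.32×10^-3)/(1.84×10^-3) = 4.483×10^-11 F, so I_d = (4.483×10^-11)(3.143×10^7) = 1.41×10^-3 A.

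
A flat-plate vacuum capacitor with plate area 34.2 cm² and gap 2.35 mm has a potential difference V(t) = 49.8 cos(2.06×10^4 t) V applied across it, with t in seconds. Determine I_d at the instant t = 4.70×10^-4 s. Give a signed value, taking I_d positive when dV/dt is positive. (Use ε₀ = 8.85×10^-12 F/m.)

3.36×10^-6 A

C = ε₀A/d = (8.85×10^-12)(3.42×10^-3)/(2.35×10^-3) = 1.288×10^-11 F. dV/dt = V₀ω·−sin(ωt); at ωt = 9.682 rad this factor is 0.2544.
I_d = C dV/dt = (1.288×10^-11)(49.8)(2.06×10^4)(0.2544) = 3.36×10^-6 A.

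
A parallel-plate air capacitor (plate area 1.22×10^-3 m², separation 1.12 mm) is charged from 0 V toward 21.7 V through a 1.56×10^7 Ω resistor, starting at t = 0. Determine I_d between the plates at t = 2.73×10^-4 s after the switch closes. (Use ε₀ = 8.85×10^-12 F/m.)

With C = ε₀A/d = (8.85×10^-12)(1.22×10^-3)/(1.12×10^-3) = 9.640×10^-12 F, the time constant is τ = RC = 1.504×10^-4 s, so t/τ = 1.815 and e^(−t/τ) = 0.1628.
I_d = I_cond = (V₀/R) e^(−t/τ) = (1.391×10^-6)(0.1628) = 2.26×10^-7 A.

2.26×10^-7 A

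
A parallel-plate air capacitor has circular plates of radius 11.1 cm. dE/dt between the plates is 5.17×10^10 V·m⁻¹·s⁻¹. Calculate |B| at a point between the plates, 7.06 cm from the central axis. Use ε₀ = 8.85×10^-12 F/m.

Through the whole plate area (πR² = 0.03871 m²), I_d = ε₀ πR² dE/dt = 0.01771 A.
For r < R the Ampère–Maxwell law gives B(2πr) = μ₀ I_d (r²/R²), so B = μ₀ I_d r/(2πR²) = (4π×10^-7)(0.01771)(0.0706)/(2π·0.111²) = 2.03×10^-8 T.

2.03×10^-8 T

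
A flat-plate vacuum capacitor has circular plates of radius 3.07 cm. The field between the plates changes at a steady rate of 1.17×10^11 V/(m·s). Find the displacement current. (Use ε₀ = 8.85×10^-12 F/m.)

3.07×10^-3 A

I_d = ε₀ A (dE/dt) = (8.85×10^-12)(2.961×10^-3 m²)(1.17×10^11) = 3.07×10^-3 A.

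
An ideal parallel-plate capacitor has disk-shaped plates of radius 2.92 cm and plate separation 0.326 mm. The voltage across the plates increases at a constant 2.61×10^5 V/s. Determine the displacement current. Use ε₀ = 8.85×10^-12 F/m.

1.90×10^-5 A

The field between the plates is E = V/d, so dE/dt = (2.61×10^5)/(3.26×10^-4 m) = 8.006×10^8 V/(m·s).
I_d = ε₀ A (dE/dt) = (8.85×10^-12)(2.679×10^-3)(8.006×10^8) = 1.90×10^-5 A.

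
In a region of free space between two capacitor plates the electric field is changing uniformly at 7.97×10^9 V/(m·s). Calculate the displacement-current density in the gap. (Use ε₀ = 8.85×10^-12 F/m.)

J_d = ε₀ ∂E/∂t, so J_d = 0.0705 A/m².

0.0705 A/m²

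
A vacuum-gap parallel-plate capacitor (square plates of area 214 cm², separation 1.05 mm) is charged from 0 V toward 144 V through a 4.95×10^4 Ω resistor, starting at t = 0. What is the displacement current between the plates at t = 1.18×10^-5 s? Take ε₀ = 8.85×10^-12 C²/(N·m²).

7.76×10^-4 A

C = ε₀A/d = (8.85×10^-12)(0.0214)/(1.05×10^-3) = 1.804×10^-10 F, so τ = RC = 8.930×10^-6 s.
The conduction current is I(t) = (V₀/R) e^(−t/τ), and the displacement current between the plates equals it.
t/τ = 1.321; I_d = (144/4.95×10^4) · e^(−1.321) = (2.909×10^-3)(0.2669) = 7.76×10^-4 A.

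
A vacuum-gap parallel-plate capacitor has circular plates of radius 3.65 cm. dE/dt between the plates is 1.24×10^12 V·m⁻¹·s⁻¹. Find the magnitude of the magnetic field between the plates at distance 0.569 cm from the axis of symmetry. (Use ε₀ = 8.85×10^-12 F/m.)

3.92×10^-8 T

Through the whole plate area (πR² = 4.185×10^-3 m²), I_d = ε₀ πR² dE/dt = 0.04593 A.
For r < R the Ampère–Maxwell law gives B(2πr) = μ₀ I_d (r²/R²), so B = μ₀ I_d r/(2πR²) = (4π×10^-7)(0.04593)(5.69×10^-3)/(2π·0.0365²) = 3.92×10^-8 T.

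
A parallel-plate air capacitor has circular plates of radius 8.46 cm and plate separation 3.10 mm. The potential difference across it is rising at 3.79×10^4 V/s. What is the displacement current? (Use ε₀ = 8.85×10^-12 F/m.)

E = V/d so dE/dt = (dV/dt)/d = 1.223×10^7 V/(m·s), and I_d = ε₀ A dE/dt = (8.85×10^-12)(0.02248)(1.223×10^7) = 2.43×10^-6 A.

2.43×10^-6 A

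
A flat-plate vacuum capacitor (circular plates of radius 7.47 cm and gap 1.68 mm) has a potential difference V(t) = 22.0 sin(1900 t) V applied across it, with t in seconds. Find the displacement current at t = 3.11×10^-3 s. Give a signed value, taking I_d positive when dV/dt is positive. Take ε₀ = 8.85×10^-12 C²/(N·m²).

3.59×10^-6 A

C = ε₀A/d = (8.85×10^-12)(0.01753)/(1.68×10^-3) = 9.235×10^-11 F. dV/dt = V₀ω·cos(ωt); at ωt = 5.909 rad this factor is 0.9308.
I_d = C dV/dt = (9.235×10^-11)(22.0)(1900)(0.9308) = 3.59×10^-6 A.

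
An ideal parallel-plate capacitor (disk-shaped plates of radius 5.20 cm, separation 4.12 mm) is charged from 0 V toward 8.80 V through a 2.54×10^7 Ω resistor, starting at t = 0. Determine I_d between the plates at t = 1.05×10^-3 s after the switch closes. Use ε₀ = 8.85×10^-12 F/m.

3.60×10^-8 A

C = ε₀A/d = (8.85×10^-12)(8.495×10^-3)/(4.12×10^-3) = 1.825×10^-11 F, so τ = RC = 4.636×10^-4 s.
The conduction current is I(t) = (V₀/R) e^(−t/τ), and the displacement current between the plates equals it.
t/τ = 2.265; I_d = (8.80/2.54×10^7) · e^(−2.265) = (3.465×10^-7)(0.1038) = 3.60×10^-8 A.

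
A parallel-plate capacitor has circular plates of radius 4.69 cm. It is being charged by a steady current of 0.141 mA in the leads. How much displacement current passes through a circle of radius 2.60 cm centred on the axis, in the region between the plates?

4.33×10^-5 A

Between the plates the displacement current equals the wire current: I_d = 0.141 mA = 1.41×10^-4 A.
The field is uniform, so I_d,enc = I_d (r/R)² = (1.41×10^-4)(2.60/4.69)² = 4.33×10^-5 A.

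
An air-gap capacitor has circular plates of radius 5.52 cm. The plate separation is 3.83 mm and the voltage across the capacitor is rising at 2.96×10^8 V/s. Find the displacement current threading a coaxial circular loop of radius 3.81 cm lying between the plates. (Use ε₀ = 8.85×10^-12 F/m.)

3.12×10^-3 A

I_d = C dV/dt with C = ε₀πR²/d = 2.212×10^-11 F, so I_d = (2.212×10^-11)(2.96×10^8) = 6.548×10^-3 A.
Through an area πr² the displacement current is I_d·(πr²/πR²) = I_d (r/R)² = 3.12×10^-3 A.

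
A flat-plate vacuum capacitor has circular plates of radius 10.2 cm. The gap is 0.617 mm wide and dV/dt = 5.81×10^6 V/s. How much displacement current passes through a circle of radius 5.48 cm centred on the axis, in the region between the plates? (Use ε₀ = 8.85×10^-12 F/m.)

7.86×10^-4 A

dE/dt = (dV/dt)/d = 9.417×10^9 V/(m·s); I_d = ε₀(πR²)(dE/dt) = (8.85×10^-12)(0.03269)(9.417×10^9) = 2.724×10^-3 A.
The field is uniform, so I_d,enc = I_d (r/R)² = (2.724×10^-3)(5.48/10.2)² = 7.86×10^-4 A.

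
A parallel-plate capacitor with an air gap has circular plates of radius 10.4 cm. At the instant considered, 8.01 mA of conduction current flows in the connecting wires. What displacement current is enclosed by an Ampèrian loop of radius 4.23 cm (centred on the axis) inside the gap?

No conduction current crosses the gap, so I_d there equals the 8.01×10^-3 A in the leads.
Through an area πr² the displacement current is I_d·(πr²/πR²) = I_d (r/R)² = 1.33×10^-3 A.

1.33×10^-3 A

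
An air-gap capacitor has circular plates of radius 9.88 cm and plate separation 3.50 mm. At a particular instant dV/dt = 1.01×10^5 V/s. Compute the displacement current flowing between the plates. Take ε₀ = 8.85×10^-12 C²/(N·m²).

The field between the plates is E = V/d, so dE/dt = (1.01×10^5)/(3.50×10^-3 m) = 2.886×10^7 V/(m·s).
I_d = ε₀ A (dE/dt) = (8.85×10^-12)(0.03067)(2.886×10^7) = 7.83×10^-6 A.

7.83×10^-6 A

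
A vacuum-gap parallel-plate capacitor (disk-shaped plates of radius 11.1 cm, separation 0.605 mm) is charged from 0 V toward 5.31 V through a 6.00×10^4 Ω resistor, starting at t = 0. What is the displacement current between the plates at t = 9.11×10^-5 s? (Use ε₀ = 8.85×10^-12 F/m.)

With C = ε₀A/d = (8.85×10^-12)(0.03871)/(6.05×10^-4) = 5.663×10^-10 F, the time constant is τ = RC = 3.398×10^-5 s, so t/τ = 2.681 and e^(−t/τ) = 0.06849.
I_d = I_cond = (V₀/R) e^(−t/τ) = (8.850×10^-5)(0.06849) = 6.06×10^-6 A.

6.06×10^-6 A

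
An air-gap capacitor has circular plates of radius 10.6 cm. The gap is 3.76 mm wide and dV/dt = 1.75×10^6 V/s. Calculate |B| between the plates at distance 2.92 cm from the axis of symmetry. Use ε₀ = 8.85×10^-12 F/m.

I_d = C dV/dt with C = ε₀πR²/d = 8.309×10^-11 F, so I_d = (8.309×10^-11)(1.75×10^6) = 1.454×10^-4 A.
An Ampèrian loop of radius r encloses a fraction (r/R)² of I_d. Then B·2πr = μ₀ I_d (r/R)², giving B = μ₀ I_d r/(2πR²) = 7.56×10^-11 T.

7.56×10^-11 T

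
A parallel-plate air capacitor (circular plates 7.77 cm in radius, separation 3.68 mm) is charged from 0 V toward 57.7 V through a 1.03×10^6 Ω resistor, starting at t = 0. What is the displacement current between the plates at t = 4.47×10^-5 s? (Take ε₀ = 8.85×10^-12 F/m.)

2.16×10^-5 A

C = ε₀A/d = (8.85×10^-12)(0.01897)/(3.68×10^-3) = 4.562×10^-11 F and τ = RC = 4.699×10^-5 s. I_d in the gap equals the RC charging current.
I_d(t) = (V₀/R) e^(−t/τ) = 5.602×10^-5 · e^(−0.9513) = 2.16×10^-5 A.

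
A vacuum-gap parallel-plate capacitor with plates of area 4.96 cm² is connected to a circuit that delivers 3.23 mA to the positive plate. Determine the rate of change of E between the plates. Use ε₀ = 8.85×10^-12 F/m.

Charge continuity gives I_d = I = 3.23×10^-3 A between the plates.
Then dE/dt = I_d/(ε₀A) = 7.36×10^11 V/(m·s).

7.36×10^11 V/(m·s)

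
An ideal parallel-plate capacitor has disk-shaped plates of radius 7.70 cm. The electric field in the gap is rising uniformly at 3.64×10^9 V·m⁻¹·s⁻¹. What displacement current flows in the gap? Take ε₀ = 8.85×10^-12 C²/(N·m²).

6.00×10^-4 A

I_d = ε₀ A (dE/dt) = (8.85×10^-12)(0.01863 m²)(3.64×10^9) = 6.00×10^-4 A.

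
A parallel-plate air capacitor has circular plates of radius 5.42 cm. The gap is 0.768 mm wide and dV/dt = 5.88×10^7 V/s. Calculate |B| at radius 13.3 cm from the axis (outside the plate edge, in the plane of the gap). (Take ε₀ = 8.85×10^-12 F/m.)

dE/dt = (dV/dt)/d = 7.656×10^10 V/(m·s); I_d = ε₀(πR²)(dE/dt) = (8.85×10^-12)(9.229×10^-3)(7.656×10^10) = 6.253×10^-3 A.
With r > R the enclosed displacement current is the full I_d; B = μ₀ I_d / (2πr) = 9.40×10^-9 T.

9.40×10^-9 T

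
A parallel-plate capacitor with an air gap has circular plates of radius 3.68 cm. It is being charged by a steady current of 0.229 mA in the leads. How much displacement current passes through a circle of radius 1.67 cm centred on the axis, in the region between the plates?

Between the plates the displacement current equals the wire current: I_d = 0.229 mA = 2.29×10^-4 A.
Since J_d is uniform, the enclosed fraction is (r/R)² = 0.2059, giving I_d,enc = 4.72×10^-5 A.

4.72×10^-5 A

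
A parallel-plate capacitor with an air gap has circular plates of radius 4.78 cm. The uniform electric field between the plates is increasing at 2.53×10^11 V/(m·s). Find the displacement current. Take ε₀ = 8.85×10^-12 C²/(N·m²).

0.0161 A

I_d = ε₀ A (dE/dt) = (8.85×10^-12)(7.178×10^-3 m²)(2.53×10^11) = 0.0161 A.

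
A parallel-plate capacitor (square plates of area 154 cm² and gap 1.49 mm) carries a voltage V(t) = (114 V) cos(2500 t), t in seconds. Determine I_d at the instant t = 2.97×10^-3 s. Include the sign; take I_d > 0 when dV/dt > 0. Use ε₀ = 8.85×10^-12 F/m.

-2.37×10^-5 A

dV/dt = (114)(2500)·−sin(7.425) = -2.592×10^5 V/s.
I_d = C dV/dt with C = ε₀A/d = (8.85×10^-12)(0.0154)/(1.49×10^-3) = 9.147×10^-11 F, so I_d = (9.147×10^-11)(-2.592×10^5) = -2.37×10^-5 A.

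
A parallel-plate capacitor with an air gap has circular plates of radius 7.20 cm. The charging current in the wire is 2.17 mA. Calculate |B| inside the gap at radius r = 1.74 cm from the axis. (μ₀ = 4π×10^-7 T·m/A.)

1.46×10^-9 T

Between the plates the displacement current equals the wire current: I_d = 2.17 mA = 2.17×10^-3 A.
An Ampèrian loop of radius r encloses a fraction (r/R)² of I_d. Then B·2πr = μ₀ I_d (r/R)², giving B = μ₀ I_d r/(2πR²) = 1.46×10^-9 T.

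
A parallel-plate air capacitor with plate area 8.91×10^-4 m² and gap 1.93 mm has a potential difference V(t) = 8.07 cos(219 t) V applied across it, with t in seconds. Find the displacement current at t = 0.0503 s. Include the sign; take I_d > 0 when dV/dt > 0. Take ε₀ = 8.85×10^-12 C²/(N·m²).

7.22×10^-9 A

C = ε₀A/d = (8.85×10^-12)(8.91×10^-4)/(1.93×10^-3) = 4.086×10^-12 F. dV/dt = V₀ω·−sin(ωt); at ωt = 11.0157 rad this factor is 0.9998.
I_d = C dV/dt = (4.086×10^-12)(8.07)(219)(0.9998) = 7.22×10^-9 A.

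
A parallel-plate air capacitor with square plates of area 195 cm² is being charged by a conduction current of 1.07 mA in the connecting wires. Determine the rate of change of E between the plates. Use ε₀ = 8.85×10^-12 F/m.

The displacement current between the plates equals the conduction current, I_d = 1.07 mA.
Then dE/dt = I_d/(ε₀A) = 6.20×10^9 V/(m·s).

6.20×10^9 V/(m·s)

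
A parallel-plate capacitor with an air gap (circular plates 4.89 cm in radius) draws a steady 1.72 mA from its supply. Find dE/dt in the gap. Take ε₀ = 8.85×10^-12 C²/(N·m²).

2.59×10^10 V/(m·s)

Charge continuity gives I_d = I = 1.72×10^-3 A between the plates.
Since I_d = ε₀ A dE/dt, dE/dt = I_d/(ε₀A) = (1.72×10^-3)/((8.85×10^-12)(7.512×10^-3)) = 2.59×10^10 V/(m·s).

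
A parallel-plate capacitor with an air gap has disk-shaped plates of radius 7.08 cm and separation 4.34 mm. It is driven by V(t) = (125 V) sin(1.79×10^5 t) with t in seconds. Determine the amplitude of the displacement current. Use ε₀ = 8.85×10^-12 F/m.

7.19×10^-4 A

C = ε₀A/d = (8.85×10^-12)(0.01575)/(4.34×10^-3) = 3.212×10^-11 F; ω = 1.79×10^5 rad/s.
I_d = C dV/dt, so |I_d|_max = C V₀ ω = (3.212×10^-11)(125)(1.79×10^5) = 7.19×10^-4 A.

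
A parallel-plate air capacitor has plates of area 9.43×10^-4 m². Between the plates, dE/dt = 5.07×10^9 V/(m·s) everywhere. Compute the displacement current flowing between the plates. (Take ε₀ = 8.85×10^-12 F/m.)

4.23×10^-5 A

The displacement current is ε₀ times dΦ_E/dt = ε₀ A dE/dt = (8.85×10^-12)(9.43×10^-4)(5.07×10^9) = 4.23×10^-5 A.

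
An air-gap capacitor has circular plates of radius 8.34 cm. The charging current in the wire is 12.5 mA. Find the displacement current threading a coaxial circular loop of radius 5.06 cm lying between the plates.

Between the plates the displacement current equals the wire current: I_d = 12.5 mA = 0.0125 A.
Since J_d is uniform, the enclosed fraction is (r/R)² = 0.3681, giving I_d,enc = 4.60×10^-3 A.

4.60×10^-3 A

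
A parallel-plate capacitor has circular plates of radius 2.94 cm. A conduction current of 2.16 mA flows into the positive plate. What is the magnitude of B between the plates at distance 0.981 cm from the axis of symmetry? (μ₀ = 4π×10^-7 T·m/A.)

No conduction current crosses the gap, so I_d there equals the 2.16×10^-3 A in the leads.
∮B·dl = μ₀ I_d,enc with I_d,enc = I_d r²/R² = 2.405×10^-4 A; so B = μ₀ I_d,enc/(2πr) = 4.90×10^-9 T.

4.90×10^-9 T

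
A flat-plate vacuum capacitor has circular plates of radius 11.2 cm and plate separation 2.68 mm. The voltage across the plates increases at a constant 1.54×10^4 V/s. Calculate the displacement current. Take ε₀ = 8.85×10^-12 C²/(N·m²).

2.00×10^-6 A

E = V/d so dE/dt = (dV/dt)/d = 5.746×10^6 V/(m·s), and I_d = ε₀ A dE/dt = (8.85×10^-12)(0.03941)(5.746×10^6) = 2.00×10^-6 A.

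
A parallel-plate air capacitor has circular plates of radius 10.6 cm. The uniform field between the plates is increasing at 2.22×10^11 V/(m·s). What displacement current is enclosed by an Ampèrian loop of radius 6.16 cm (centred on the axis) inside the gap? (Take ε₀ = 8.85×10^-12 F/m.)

0.0234 A

Through the whole plate area (πR² = 0.03530 m²), I_d = ε₀ πR² dE/dt = 0.06935 A.
The field is uniform, so I_d,enc = I_d (r/R)² = (0.06935)(6.16/10.6)² = 0.0234 A.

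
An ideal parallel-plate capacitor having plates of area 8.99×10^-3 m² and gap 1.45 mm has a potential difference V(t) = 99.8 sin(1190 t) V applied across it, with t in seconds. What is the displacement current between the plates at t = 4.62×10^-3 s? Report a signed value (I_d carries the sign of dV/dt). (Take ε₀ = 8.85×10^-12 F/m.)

4.61×10^-6 A

dE/dt = (V₀ω/d)·cos(ωt) with ωt = 5.4978 rad: (99.8)(1190)(0.7071)/(1.45×10^-3) = 5.791×10^7 V/(m·s).
I_d = ε₀ A dE/dt = (8.85×10^-12)(8.99×10^-3)(5.791×10^7) = 4.61×10^-6 A.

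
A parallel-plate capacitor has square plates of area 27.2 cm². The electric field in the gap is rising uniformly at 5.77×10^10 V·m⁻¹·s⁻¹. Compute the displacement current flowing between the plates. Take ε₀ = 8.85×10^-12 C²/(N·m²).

The displacement current is ε₀ times dΦ_E/dt = ε₀ A dE/dt = (8.85×10^-12)(2.72×10^-3)(5.77×10^10) = 1.39×10^-3 A.

1.39×10^-3 A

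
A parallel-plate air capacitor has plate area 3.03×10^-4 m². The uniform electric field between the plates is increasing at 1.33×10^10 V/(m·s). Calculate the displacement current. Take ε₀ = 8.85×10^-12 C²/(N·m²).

I_d = ε₀ A (dE/dt) = (8.85×10^-12)(3.03×10^-4 m²)(1.33×10^10) = 3.57×10^-5 A.

3.57×10^-5 A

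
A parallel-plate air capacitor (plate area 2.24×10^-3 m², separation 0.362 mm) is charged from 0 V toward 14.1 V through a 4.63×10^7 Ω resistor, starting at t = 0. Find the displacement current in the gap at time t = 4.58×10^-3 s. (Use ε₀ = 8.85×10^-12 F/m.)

5.00×10^-8 A

C = ε₀A/d = (8.85×10^-12)(2.24×10^-3)/(3.62×10^-4) = 5.476×10^-11 F, so τ = RC = 2.535×10^-3 s.
The conduction current is I(t) = (V₀/R) e^(−t/τ), and the displacement current between the plates equals it.
t/τ = 1.807; I_d = (14.1/4.63×10^7) · e^(−1.807) = (3.045×10^-7)(0.1641) = 5.00×10^-8 A.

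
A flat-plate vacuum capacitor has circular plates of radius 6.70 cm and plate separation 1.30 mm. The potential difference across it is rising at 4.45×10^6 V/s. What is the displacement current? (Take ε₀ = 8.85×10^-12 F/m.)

4.27×10^-4 A

The field between the plates is E = V/d, so dE/dt = (4.45×10^6)/(1.30×10^-3 m) = 3.423×10^9 V/(m·s).
I_d = ε₀ A (dE/dt) = (8.85×10^-12)(0.01410)(3.423×10^9) = 4.27×10^-4 A.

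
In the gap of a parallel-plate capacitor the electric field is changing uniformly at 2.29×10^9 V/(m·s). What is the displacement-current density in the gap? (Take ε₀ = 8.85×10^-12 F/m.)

0.0203 A/m²

The displacement-current density is ε₀ ∂E/∂t = (8.85×10^-12)(2.29×10^9) = 0.0203 A/m².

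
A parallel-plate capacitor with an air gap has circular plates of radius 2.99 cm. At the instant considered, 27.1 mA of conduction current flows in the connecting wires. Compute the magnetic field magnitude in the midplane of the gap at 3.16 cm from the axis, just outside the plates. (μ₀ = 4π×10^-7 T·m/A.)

Between the plates the displacement current equals the wire current: I_d = 27.1 mA = 0.0271 A.
For r ≥ R the full I_d is enclosed: B = μ₀ I_d/(2πr) = (4π×10^-7)(0.0271)/(2π·0.0316) = 1.72×10^-7 T.

1.72×10^-7 T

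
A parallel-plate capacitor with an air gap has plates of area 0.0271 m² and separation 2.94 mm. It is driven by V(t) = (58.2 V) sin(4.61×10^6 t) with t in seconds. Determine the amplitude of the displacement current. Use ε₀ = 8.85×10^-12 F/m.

0.0219 A

The displacement current equals the conduction current C dV/dt, which peaks at C V₀ ω.
With C = ε₀A/d = (8.85×10^-12)(0.0271)/(2.94×10^-3) = 8.158×10^-11 F and ω = 4.61×10^6 rad/s, I_d,max = (8.158×10^-11)(58.2)(4.61×10^6) = 0.0219 A.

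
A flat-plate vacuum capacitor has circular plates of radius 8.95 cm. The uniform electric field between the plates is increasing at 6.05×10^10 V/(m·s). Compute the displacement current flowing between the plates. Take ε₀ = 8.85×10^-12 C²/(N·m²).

0.0135 A

I_d = ε₀ A (dE/dt) = (8.85×10^-12)(0.02516 m²)(6.05×10^10) = 0.0135 A.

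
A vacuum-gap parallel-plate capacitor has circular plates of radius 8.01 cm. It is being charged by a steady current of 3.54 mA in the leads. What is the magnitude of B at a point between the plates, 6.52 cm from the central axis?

7.19×10^-9 T

Between the plates the displacement current equals the wire current: I_d = 3.54 mA = 3.54×10^-3 A.
For r < R the Ampère–Maxwell law gives B(2πr) = μ₀ I_d (r²/R²), so B = μ₀ I_d r/(2πR²) = (4π×10^-7)(3.54×10^-3)(0.0652)/(2π·0.0801²) = 7.19×10^-9 T.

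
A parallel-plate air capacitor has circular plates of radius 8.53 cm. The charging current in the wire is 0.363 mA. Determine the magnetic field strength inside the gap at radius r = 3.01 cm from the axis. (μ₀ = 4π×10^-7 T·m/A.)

By continuity the displacement current in the gap matches the conduction current: I_d = 3.63×10^-4 A.
An Ampèrian loop of radius r encloses a fraction (r/R)² of I_d. Then B·2πr = μ₀ I_d (r/R)², giving B = μ₀ I_d r/(2πR²) = 3.00×10^-10 T.

3.00×10^-10 T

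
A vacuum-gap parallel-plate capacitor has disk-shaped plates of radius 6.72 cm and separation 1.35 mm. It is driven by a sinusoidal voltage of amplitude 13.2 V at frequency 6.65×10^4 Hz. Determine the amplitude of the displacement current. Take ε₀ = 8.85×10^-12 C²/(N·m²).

The displacement current equals the conduction current C dV/dt, which peaks at C V₀ ω.
With C = ε₀A/d = (8.85×10^-12)(0.01419)/(1.35×10^-3) = 9.302×10^-11 F and ω = 2πf = 4.178×10^5 rad/s, I_d,max = (9.302×10^-11)(13.2)(4.178×10^5) = 5.13×10^-4 A.

5.13×10^-4 A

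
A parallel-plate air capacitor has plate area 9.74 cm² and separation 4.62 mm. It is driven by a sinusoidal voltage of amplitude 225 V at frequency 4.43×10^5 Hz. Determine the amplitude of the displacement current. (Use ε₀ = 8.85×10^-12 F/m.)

1.17×10^-3 A

The displacement current equals the conduction current C dV/dt, which peaks at C V₀ ω.
With C = ε₀A/d = (8.85×10^-12)(9.74×10^-4)/(4.62×10^-3) = 1.866×10^-12 F and ω = 2πf = 2.783×10^6 rad/s, I_d,max = (1.866×10^-12)(225)(2.783×10^6) = 1.17×10^-3 A.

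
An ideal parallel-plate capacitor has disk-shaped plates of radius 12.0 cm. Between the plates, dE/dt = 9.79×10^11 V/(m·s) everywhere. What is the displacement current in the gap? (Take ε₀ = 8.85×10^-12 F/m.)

The displacement current is ε₀ times dΦ_E/dt = ε₀ A dE/dt = (8.85×10^-12)(0.04524)(9.79×10^11) = 0.392 A.

0.392 A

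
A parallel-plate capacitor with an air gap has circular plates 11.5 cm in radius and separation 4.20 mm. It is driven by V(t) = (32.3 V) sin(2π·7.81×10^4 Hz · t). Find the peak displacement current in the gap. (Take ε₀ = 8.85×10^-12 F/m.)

C = ε₀A/d = (8.85×10^-12)(0.04155)/(4.20×10^-3) = 8.755×10^-11 F; ω = 2πf = 4.907×10^5 rad/s.
I_d = C dV/dt, so |I_d|_max = C V₀ ω = (8.755×10^-11)(32.3)(4.907×10^5) = 1.39×10^-3 A.

1.39×10^-3 A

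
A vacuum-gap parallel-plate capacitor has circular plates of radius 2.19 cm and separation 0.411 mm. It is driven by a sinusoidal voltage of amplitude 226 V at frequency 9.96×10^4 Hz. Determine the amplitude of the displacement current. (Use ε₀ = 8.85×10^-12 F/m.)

4.59×10^-3 A

C = ε₀A/d = (8.85×10^-12)(1.507×10^-3)/(4.11×10^-4) = 3.245×10^-11 F; ω = 2πf = 6.258×10^5 rad/s.
I_d = C dV/dt, so |I_d|_max = C V₀ ω = (3.245×10^-11)(226)(6.258×10^5) = 4.59×10^-3 A.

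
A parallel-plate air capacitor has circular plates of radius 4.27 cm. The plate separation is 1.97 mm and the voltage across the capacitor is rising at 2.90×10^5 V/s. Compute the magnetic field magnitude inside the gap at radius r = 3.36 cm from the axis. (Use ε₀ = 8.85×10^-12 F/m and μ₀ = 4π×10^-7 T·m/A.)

I_d = C dV/dt with C = ε₀πR²/d = 2.573×10^-11 F, so I_d = (2.573×10^-11)(2.90×10^5) = 7.462×10^-6 A.
For r < R the Ampère–Maxwell law gives B(2πr) = μ₀ I_d (r²/R²), so B = μ₀ I_d r/(2πR²) = (4π×10^-7)(7.462×10^-6)(0.0336)/(2π·0.0427²) = 2.75×10^-11 T.

2.75×10^-11 T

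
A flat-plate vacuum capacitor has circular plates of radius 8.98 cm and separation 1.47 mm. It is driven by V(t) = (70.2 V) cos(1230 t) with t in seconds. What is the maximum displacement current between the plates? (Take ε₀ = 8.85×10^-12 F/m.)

C = ε₀A/d = (8.85×10^-12)(0.02533)/(1.47×10^-3) = 1.525×10^-10 F; ω = 1230 rad/s.
I_d = C dV/dt, so |I_d|_max = C V₀ ω = (1.525×10^-10)(70.2)(1230) = 1.32×10^-5 A.

1.32×10^-5 A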